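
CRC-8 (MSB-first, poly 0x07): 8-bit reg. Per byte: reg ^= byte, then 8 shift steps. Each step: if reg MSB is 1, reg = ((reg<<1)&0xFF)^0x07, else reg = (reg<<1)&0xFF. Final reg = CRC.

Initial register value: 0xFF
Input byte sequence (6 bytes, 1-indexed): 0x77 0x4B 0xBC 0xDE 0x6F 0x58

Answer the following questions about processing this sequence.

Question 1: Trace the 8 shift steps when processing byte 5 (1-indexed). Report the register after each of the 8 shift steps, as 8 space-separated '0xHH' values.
Answer: 0x46 0x8C 0x1F 0x3E 0x7C 0xF8 0xF7 0xE9

Derivation:
After byte 1 (0x77): reg=0xB1
After byte 2 (0x4B): reg=0xE8
After byte 3 (0xBC): reg=0xAB
After byte 4 (0xDE): reg=0x4C
Register before byte 5: 0x4C
After XOR with byte 0x6F: 0x23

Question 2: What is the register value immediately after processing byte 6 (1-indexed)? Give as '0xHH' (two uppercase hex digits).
After byte 1 (0x77): reg=0xB1
After byte 2 (0x4B): reg=0xE8
After byte 3 (0xBC): reg=0xAB
After byte 4 (0xDE): reg=0x4C
After byte 5 (0x6F): reg=0xE9
After byte 6 (0x58): reg=0x1E

Answer: 0x1E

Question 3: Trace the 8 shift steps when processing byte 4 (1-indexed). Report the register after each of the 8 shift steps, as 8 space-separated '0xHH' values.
After byte 1 (0x77): reg=0xB1
After byte 2 (0x4B): reg=0xE8
After byte 3 (0xBC): reg=0xAB
Register before byte 4: 0xAB
After XOR with byte 0xDE: 0x75

Answer: 0xEA 0xD3 0xA1 0x45 0x8A 0x13 0x26 0x4C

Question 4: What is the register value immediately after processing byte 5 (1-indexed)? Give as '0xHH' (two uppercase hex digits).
After byte 1 (0x77): reg=0xB1
After byte 2 (0x4B): reg=0xE8
After byte 3 (0xBC): reg=0xAB
After byte 4 (0xDE): reg=0x4C
After byte 5 (0x6F): reg=0xE9

Answer: 0xE9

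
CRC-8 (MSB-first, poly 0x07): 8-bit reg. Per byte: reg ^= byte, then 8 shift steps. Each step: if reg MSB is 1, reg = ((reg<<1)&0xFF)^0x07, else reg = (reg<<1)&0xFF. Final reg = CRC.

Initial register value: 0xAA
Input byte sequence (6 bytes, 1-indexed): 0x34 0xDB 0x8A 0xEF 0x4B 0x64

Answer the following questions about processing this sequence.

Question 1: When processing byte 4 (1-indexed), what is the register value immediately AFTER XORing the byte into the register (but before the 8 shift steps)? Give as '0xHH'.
Register before byte 4: 0x17
Byte 4: 0xEF
0x17 XOR 0xEF = 0xF8

Answer: 0xF8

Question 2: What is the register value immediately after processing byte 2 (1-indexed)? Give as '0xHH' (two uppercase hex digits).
After byte 1 (0x34): reg=0xD3
After byte 2 (0xDB): reg=0x38

Answer: 0x38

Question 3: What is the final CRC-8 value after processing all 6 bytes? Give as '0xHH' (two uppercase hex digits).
After byte 1 (0x34): reg=0xD3
After byte 2 (0xDB): reg=0x38
After byte 3 (0x8A): reg=0x17
After byte 4 (0xEF): reg=0xE6
After byte 5 (0x4B): reg=0x4A
After byte 6 (0x64): reg=0xCA

Answer: 0xCA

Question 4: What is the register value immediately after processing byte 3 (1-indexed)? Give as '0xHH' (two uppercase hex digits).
After byte 1 (0x34): reg=0xD3
After byte 2 (0xDB): reg=0x38
After byte 3 (0x8A): reg=0x17

Answer: 0x17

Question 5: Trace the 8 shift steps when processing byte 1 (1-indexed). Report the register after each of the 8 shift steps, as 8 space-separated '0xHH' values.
Register before byte 1: 0xAA
After XOR with byte 0x34: 0x9E

Answer: 0x3B 0x76 0xEC 0xDF 0xB9 0x75 0xEA 0xD3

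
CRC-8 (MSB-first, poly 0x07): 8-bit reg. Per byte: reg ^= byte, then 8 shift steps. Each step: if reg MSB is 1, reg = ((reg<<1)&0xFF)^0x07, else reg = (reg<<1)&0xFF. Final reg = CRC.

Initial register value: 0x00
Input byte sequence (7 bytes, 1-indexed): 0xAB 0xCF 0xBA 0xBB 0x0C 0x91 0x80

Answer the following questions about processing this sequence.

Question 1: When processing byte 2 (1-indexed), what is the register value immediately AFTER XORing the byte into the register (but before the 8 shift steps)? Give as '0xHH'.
Answer: 0x97

Derivation:
Register before byte 2: 0x58
Byte 2: 0xCF
0x58 XOR 0xCF = 0x97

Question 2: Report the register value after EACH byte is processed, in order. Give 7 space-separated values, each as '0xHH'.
0x58 0xEC 0xA5 0x5A 0xA5 0x8C 0x24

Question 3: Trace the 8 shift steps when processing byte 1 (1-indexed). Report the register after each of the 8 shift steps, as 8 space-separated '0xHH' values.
Register before byte 1: 0x00
After XOR with byte 0xAB: 0xAB

Answer: 0x51 0xA2 0x43 0x86 0x0B 0x16 0x2C 0x58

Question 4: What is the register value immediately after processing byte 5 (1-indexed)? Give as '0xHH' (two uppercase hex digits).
After byte 1 (0xAB): reg=0x58
After byte 2 (0xCF): reg=0xEC
After byte 3 (0xBA): reg=0xA5
After byte 4 (0xBB): reg=0x5A
After byte 5 (0x0C): reg=0xA5

Answer: 0xA5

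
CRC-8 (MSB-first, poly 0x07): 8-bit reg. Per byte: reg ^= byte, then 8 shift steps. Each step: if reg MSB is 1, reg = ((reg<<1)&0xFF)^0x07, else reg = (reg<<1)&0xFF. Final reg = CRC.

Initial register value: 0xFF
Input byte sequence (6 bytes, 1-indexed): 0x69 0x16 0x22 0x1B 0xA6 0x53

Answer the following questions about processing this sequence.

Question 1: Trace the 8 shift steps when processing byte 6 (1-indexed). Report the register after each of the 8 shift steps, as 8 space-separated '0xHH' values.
After byte 1 (0x69): reg=0xEB
After byte 2 (0x16): reg=0xFD
After byte 3 (0x22): reg=0x13
After byte 4 (0x1B): reg=0x38
After byte 5 (0xA6): reg=0xD3
Register before byte 6: 0xD3
After XOR with byte 0x53: 0x80

Answer: 0x07 0x0E 0x1C 0x38 0x70 0xE0 0xC7 0x89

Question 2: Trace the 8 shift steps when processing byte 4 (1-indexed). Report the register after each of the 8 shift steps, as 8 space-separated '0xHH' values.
After byte 1 (0x69): reg=0xEB
After byte 2 (0x16): reg=0xFD
After byte 3 (0x22): reg=0x13
Register before byte 4: 0x13
After XOR with byte 0x1B: 0x08

Answer: 0x10 0x20 0x40 0x80 0x07 0x0E 0x1C 0x38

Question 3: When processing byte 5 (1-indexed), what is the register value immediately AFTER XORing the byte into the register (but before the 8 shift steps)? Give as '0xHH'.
Register before byte 5: 0x38
Byte 5: 0xA6
0x38 XOR 0xA6 = 0x9E

Answer: 0x9E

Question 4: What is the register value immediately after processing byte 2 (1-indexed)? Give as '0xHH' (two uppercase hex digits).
After byte 1 (0x69): reg=0xEB
After byte 2 (0x16): reg=0xFD

Answer: 0xFD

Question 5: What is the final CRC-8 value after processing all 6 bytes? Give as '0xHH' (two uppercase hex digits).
After byte 1 (0x69): reg=0xEB
After byte 2 (0x16): reg=0xFD
After byte 3 (0x22): reg=0x13
After byte 4 (0x1B): reg=0x38
After byte 5 (0xA6): reg=0xD3
After byte 6 (0x53): reg=0x89

Answer: 0x89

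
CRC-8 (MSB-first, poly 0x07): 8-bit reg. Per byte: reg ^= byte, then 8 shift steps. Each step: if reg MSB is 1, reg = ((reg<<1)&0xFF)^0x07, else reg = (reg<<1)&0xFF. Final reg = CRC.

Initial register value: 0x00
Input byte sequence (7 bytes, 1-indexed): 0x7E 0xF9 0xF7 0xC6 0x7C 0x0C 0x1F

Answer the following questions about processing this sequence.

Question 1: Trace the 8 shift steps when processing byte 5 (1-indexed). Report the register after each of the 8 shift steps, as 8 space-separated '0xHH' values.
After byte 1 (0x7E): reg=0x7D
After byte 2 (0xF9): reg=0x95
After byte 3 (0xF7): reg=0x29
After byte 4 (0xC6): reg=0x83
Register before byte 5: 0x83
After XOR with byte 0x7C: 0xFF

Answer: 0xF9 0xF5 0xED 0xDD 0xBD 0x7D 0xFA 0xF3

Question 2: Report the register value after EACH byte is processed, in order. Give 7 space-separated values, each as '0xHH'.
0x7D 0x95 0x29 0x83 0xF3 0xF3 0x8A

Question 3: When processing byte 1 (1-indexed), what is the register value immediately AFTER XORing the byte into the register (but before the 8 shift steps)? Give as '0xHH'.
Answer: 0x7E

Derivation:
Register before byte 1: 0x00
Byte 1: 0x7E
0x00 XOR 0x7E = 0x7E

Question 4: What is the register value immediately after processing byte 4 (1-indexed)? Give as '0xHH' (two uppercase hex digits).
Answer: 0x83

Derivation:
After byte 1 (0x7E): reg=0x7D
After byte 2 (0xF9): reg=0x95
After byte 3 (0xF7): reg=0x29
After byte 4 (0xC6): reg=0x83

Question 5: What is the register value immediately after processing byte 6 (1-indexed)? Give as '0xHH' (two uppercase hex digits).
Answer: 0xF3

Derivation:
After byte 1 (0x7E): reg=0x7D
After byte 2 (0xF9): reg=0x95
After byte 3 (0xF7): reg=0x29
After byte 4 (0xC6): reg=0x83
After byte 5 (0x7C): reg=0xF3
After byte 6 (0x0C): reg=0xF3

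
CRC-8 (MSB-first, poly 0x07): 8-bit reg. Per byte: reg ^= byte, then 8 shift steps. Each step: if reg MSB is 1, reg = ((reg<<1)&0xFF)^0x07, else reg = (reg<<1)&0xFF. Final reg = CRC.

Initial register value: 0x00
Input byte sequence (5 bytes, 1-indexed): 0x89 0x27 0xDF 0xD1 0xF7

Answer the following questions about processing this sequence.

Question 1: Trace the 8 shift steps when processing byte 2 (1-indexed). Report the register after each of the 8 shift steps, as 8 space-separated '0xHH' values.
After byte 1 (0x89): reg=0xB6
Register before byte 2: 0xB6
After XOR with byte 0x27: 0x91

Answer: 0x25 0x4A 0x94 0x2F 0x5E 0xBC 0x7F 0xFE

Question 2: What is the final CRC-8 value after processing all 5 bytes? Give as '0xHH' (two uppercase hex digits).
After byte 1 (0x89): reg=0xB6
After byte 2 (0x27): reg=0xFE
After byte 3 (0xDF): reg=0xE7
After byte 4 (0xD1): reg=0x82
After byte 5 (0xF7): reg=0x4C

Answer: 0x4C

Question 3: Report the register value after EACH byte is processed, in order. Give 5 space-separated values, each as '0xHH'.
0xB6 0xFE 0xE7 0x82 0x4C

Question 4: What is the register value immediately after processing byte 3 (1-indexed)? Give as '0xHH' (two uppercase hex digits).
Answer: 0xE7

Derivation:
After byte 1 (0x89): reg=0xB6
After byte 2 (0x27): reg=0xFE
After byte 3 (0xDF): reg=0xE7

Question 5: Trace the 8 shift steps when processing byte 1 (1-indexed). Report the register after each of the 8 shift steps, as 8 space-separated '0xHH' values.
Register before byte 1: 0x00
After XOR with byte 0x89: 0x89

Answer: 0x15 0x2A 0x54 0xA8 0x57 0xAE 0x5B 0xB6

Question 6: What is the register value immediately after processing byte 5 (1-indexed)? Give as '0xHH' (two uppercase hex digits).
After byte 1 (0x89): reg=0xB6
After byte 2 (0x27): reg=0xFE
After byte 3 (0xDF): reg=0xE7
After byte 4 (0xD1): reg=0x82
After byte 5 (0xF7): reg=0x4C

Answer: 0x4C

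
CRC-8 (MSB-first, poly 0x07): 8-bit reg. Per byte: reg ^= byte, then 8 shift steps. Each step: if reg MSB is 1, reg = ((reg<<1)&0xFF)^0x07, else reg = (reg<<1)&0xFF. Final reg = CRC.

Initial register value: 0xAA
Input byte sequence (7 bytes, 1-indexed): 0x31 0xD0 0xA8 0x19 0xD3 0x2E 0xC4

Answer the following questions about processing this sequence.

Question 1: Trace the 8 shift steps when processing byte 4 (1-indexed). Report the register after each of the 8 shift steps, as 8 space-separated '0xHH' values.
Answer: 0x69 0xD2 0xA3 0x41 0x82 0x03 0x06 0x0C

Derivation:
After byte 1 (0x31): reg=0xC8
After byte 2 (0xD0): reg=0x48
After byte 3 (0xA8): reg=0xAE
Register before byte 4: 0xAE
After XOR with byte 0x19: 0xB7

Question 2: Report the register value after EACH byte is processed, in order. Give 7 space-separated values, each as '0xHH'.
0xC8 0x48 0xAE 0x0C 0x13 0xB3 0x42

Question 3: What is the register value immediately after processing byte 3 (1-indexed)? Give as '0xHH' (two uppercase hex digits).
After byte 1 (0x31): reg=0xC8
After byte 2 (0xD0): reg=0x48
After byte 3 (0xA8): reg=0xAE

Answer: 0xAE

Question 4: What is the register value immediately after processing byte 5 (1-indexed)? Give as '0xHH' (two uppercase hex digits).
After byte 1 (0x31): reg=0xC8
After byte 2 (0xD0): reg=0x48
After byte 3 (0xA8): reg=0xAE
After byte 4 (0x19): reg=0x0C
After byte 5 (0xD3): reg=0x13

Answer: 0x13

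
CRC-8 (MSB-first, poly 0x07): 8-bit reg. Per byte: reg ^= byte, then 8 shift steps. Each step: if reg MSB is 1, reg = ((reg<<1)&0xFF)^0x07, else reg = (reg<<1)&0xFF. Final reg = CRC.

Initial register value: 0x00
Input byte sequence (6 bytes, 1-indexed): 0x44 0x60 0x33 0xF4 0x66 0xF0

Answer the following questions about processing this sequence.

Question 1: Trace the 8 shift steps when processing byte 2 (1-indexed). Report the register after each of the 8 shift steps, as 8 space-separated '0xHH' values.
Answer: 0x71 0xE2 0xC3 0x81 0x05 0x0A 0x14 0x28

Derivation:
After byte 1 (0x44): reg=0xDB
Register before byte 2: 0xDB
After XOR with byte 0x60: 0xBB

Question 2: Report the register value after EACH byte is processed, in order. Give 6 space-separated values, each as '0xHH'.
0xDB 0x28 0x41 0x02 0x3B 0x7F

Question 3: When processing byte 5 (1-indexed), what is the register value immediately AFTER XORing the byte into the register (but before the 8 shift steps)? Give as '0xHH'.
Register before byte 5: 0x02
Byte 5: 0x66
0x02 XOR 0x66 = 0x64

Answer: 0x64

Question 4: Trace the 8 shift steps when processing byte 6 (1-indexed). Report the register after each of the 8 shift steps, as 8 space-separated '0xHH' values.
After byte 1 (0x44): reg=0xDB
After byte 2 (0x60): reg=0x28
After byte 3 (0x33): reg=0x41
After byte 4 (0xF4): reg=0x02
After byte 5 (0x66): reg=0x3B
Register before byte 6: 0x3B
After XOR with byte 0xF0: 0xCB

Answer: 0x91 0x25 0x4A 0x94 0x2F 0x5E 0xBC 0x7F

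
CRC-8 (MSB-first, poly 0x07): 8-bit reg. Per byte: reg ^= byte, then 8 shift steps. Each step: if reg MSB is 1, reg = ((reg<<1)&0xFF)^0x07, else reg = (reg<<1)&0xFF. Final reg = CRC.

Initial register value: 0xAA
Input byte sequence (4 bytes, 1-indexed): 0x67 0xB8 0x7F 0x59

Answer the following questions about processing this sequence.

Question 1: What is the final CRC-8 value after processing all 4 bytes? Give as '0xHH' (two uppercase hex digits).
Answer: 0x06

Derivation:
After byte 1 (0x67): reg=0x6D
After byte 2 (0xB8): reg=0x25
After byte 3 (0x7F): reg=0x81
After byte 4 (0x59): reg=0x06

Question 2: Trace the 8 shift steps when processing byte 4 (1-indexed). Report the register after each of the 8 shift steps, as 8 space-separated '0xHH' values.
Answer: 0xB7 0x69 0xD2 0xA3 0x41 0x82 0x03 0x06

Derivation:
After byte 1 (0x67): reg=0x6D
After byte 2 (0xB8): reg=0x25
After byte 3 (0x7F): reg=0x81
Register before byte 4: 0x81
After XOR with byte 0x59: 0xD8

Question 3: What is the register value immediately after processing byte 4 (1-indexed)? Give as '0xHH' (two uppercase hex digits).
After byte 1 (0x67): reg=0x6D
After byte 2 (0xB8): reg=0x25
After byte 3 (0x7F): reg=0x81
After byte 4 (0x59): reg=0x06

Answer: 0x06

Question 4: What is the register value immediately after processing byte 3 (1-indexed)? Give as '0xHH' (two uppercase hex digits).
Answer: 0x81

Derivation:
After byte 1 (0x67): reg=0x6D
After byte 2 (0xB8): reg=0x25
After byte 3 (0x7F): reg=0x81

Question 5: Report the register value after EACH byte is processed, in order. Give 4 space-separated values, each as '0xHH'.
0x6D 0x25 0x81 0x06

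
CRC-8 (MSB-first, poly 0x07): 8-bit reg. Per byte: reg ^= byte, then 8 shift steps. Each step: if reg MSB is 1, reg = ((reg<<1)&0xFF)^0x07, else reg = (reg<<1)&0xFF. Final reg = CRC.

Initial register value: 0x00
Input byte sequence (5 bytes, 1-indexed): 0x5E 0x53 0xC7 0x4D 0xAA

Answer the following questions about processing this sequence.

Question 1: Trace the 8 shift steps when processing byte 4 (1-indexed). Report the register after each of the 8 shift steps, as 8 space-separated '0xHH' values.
Answer: 0x5A 0xB4 0x6F 0xDE 0xBB 0x71 0xE2 0xC3

Derivation:
After byte 1 (0x5E): reg=0x9D
After byte 2 (0x53): reg=0x64
After byte 3 (0xC7): reg=0x60
Register before byte 4: 0x60
After XOR with byte 0x4D: 0x2D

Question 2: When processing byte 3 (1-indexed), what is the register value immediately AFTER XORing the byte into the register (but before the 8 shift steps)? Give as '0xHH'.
Answer: 0xA3

Derivation:
Register before byte 3: 0x64
Byte 3: 0xC7
0x64 XOR 0xC7 = 0xA3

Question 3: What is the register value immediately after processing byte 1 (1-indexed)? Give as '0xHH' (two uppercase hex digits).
After byte 1 (0x5E): reg=0x9D

Answer: 0x9D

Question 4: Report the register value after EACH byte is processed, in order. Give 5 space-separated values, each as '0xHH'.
0x9D 0x64 0x60 0xC3 0x18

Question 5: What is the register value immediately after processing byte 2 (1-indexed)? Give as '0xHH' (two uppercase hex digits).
Answer: 0x64

Derivation:
After byte 1 (0x5E): reg=0x9D
After byte 2 (0x53): reg=0x64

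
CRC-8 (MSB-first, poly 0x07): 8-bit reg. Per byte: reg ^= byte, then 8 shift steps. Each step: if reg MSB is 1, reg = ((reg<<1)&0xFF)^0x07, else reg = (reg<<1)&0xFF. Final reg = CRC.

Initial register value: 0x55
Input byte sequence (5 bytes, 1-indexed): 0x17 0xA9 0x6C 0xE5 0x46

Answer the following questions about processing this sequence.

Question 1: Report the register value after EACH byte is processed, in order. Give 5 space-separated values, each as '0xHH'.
0xC9 0x27 0xF6 0x79 0xBD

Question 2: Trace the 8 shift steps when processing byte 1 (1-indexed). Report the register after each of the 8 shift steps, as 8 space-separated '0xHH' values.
Register before byte 1: 0x55
After XOR with byte 0x17: 0x42

Answer: 0x84 0x0F 0x1E 0x3C 0x78 0xF0 0xE7 0xC9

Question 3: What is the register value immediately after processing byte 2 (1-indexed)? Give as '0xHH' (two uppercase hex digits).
After byte 1 (0x17): reg=0xC9
After byte 2 (0xA9): reg=0x27

Answer: 0x27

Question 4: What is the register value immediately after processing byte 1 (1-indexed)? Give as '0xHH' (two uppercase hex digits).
After byte 1 (0x17): reg=0xC9

Answer: 0xC9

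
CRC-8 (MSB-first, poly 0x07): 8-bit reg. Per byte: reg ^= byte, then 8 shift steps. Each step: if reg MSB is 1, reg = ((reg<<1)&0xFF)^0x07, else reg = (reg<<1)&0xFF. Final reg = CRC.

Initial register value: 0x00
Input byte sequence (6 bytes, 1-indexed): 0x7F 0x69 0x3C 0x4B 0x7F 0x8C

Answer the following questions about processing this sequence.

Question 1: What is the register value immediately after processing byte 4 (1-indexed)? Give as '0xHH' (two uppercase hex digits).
Answer: 0xEC

Derivation:
After byte 1 (0x7F): reg=0x7A
After byte 2 (0x69): reg=0x79
After byte 3 (0x3C): reg=0xDC
After byte 4 (0x4B): reg=0xEC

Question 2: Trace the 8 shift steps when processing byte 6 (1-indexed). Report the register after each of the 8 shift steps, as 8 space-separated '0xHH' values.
After byte 1 (0x7F): reg=0x7A
After byte 2 (0x69): reg=0x79
After byte 3 (0x3C): reg=0xDC
After byte 4 (0x4B): reg=0xEC
After byte 5 (0x7F): reg=0xF0
Register before byte 6: 0xF0
After XOR with byte 0x8C: 0x7C

Answer: 0xF8 0xF7 0xE9 0xD5 0xAD 0x5D 0xBA 0x73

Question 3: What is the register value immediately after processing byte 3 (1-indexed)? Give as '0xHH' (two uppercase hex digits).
After byte 1 (0x7F): reg=0x7A
After byte 2 (0x69): reg=0x79
After byte 3 (0x3C): reg=0xDC

Answer: 0xDC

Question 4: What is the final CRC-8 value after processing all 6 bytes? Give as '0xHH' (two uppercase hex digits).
After byte 1 (0x7F): reg=0x7A
After byte 2 (0x69): reg=0x79
After byte 3 (0x3C): reg=0xDC
After byte 4 (0x4B): reg=0xEC
After byte 5 (0x7F): reg=0xF0
After byte 6 (0x8C): reg=0x73

Answer: 0x73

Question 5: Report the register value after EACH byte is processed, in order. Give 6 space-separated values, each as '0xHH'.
0x7A 0x79 0xDC 0xEC 0xF0 0x73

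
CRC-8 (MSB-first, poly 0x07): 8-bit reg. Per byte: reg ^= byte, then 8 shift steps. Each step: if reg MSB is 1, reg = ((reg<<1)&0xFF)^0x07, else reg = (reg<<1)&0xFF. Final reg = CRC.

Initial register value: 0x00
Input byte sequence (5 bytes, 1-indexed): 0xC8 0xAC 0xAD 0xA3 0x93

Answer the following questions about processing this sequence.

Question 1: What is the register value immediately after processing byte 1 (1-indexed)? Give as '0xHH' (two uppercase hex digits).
After byte 1 (0xC8): reg=0x76

Answer: 0x76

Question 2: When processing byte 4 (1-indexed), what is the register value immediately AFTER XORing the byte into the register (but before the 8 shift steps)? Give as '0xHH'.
Register before byte 4: 0x72
Byte 4: 0xA3
0x72 XOR 0xA3 = 0xD1

Answer: 0xD1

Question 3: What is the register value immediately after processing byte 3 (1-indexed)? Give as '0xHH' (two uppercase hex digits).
After byte 1 (0xC8): reg=0x76
After byte 2 (0xAC): reg=0x08
After byte 3 (0xAD): reg=0x72

Answer: 0x72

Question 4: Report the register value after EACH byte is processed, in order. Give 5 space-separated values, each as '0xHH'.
0x76 0x08 0x72 0x39 0x5F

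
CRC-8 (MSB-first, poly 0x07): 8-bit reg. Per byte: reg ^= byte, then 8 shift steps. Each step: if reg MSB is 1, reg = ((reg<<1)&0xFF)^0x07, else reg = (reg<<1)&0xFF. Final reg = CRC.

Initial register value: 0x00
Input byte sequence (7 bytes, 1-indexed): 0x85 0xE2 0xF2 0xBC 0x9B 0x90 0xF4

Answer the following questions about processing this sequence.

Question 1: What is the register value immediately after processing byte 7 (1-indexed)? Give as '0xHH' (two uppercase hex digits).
Answer: 0x08

Derivation:
After byte 1 (0x85): reg=0x92
After byte 2 (0xE2): reg=0x57
After byte 3 (0xF2): reg=0x72
After byte 4 (0xBC): reg=0x64
After byte 5 (0x9B): reg=0xF3
After byte 6 (0x90): reg=0x2E
After byte 7 (0xF4): reg=0x08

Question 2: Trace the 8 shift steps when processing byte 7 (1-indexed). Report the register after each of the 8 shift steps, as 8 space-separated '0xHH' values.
Answer: 0xB3 0x61 0xC2 0x83 0x01 0x02 0x04 0x08

Derivation:
After byte 1 (0x85): reg=0x92
After byte 2 (0xE2): reg=0x57
After byte 3 (0xF2): reg=0x72
After byte 4 (0xBC): reg=0x64
After byte 5 (0x9B): reg=0xF3
After byte 6 (0x90): reg=0x2E
Register before byte 7: 0x2E
After XOR with byte 0xF4: 0xDA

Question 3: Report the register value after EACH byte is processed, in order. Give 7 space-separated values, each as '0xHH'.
0x92 0x57 0x72 0x64 0xF3 0x2E 0x08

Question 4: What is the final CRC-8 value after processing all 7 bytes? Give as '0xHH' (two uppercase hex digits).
After byte 1 (0x85): reg=0x92
After byte 2 (0xE2): reg=0x57
After byte 3 (0xF2): reg=0x72
After byte 4 (0xBC): reg=0x64
After byte 5 (0x9B): reg=0xF3
After byte 6 (0x90): reg=0x2E
After byte 7 (0xF4): reg=0x08

Answer: 0x08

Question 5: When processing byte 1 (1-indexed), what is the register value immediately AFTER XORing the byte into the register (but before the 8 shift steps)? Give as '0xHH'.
Register before byte 1: 0x00
Byte 1: 0x85
0x00 XOR 0x85 = 0x85

Answer: 0x85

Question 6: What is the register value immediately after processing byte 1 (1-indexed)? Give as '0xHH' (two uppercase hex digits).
After byte 1 (0x85): reg=0x92

Answer: 0x92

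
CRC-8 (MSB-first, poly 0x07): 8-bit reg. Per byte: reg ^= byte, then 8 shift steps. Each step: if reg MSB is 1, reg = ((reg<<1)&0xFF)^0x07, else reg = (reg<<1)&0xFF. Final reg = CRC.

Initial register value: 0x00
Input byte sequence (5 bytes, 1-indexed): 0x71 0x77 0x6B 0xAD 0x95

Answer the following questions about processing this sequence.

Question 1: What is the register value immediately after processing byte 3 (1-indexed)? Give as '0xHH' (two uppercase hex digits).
After byte 1 (0x71): reg=0x50
After byte 2 (0x77): reg=0xF5
After byte 3 (0x6B): reg=0xD3

Answer: 0xD3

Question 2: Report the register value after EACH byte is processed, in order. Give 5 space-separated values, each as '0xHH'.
0x50 0xF5 0xD3 0x7D 0x96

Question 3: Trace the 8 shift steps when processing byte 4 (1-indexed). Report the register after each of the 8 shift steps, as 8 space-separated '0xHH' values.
Answer: 0xFC 0xFF 0xF9 0xF5 0xED 0xDD 0xBD 0x7D

Derivation:
After byte 1 (0x71): reg=0x50
After byte 2 (0x77): reg=0xF5
After byte 3 (0x6B): reg=0xD3
Register before byte 4: 0xD3
After XOR with byte 0xAD: 0x7E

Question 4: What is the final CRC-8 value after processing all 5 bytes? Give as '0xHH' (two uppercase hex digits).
Answer: 0x96

Derivation:
After byte 1 (0x71): reg=0x50
After byte 2 (0x77): reg=0xF5
After byte 3 (0x6B): reg=0xD3
After byte 4 (0xAD): reg=0x7D
After byte 5 (0x95): reg=0x96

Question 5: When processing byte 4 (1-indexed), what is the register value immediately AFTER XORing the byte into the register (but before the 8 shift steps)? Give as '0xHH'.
Register before byte 4: 0xD3
Byte 4: 0xAD
0xD3 XOR 0xAD = 0x7E

Answer: 0x7E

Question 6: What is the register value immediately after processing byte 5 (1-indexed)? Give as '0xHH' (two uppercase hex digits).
Answer: 0x96

Derivation:
After byte 1 (0x71): reg=0x50
After byte 2 (0x77): reg=0xF5
After byte 3 (0x6B): reg=0xD3
After byte 4 (0xAD): reg=0x7D
After byte 5 (0x95): reg=0x96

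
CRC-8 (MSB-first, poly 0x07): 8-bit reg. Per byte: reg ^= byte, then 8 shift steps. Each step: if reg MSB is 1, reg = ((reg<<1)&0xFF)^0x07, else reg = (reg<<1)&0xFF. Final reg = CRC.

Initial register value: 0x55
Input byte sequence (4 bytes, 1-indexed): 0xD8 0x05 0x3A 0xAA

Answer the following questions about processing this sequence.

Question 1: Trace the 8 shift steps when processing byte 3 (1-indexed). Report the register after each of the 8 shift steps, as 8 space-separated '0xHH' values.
Answer: 0xFC 0xFF 0xF9 0xF5 0xED 0xDD 0xBD 0x7D

Derivation:
After byte 1 (0xD8): reg=0xAA
After byte 2 (0x05): reg=0x44
Register before byte 3: 0x44
After XOR with byte 0x3A: 0x7E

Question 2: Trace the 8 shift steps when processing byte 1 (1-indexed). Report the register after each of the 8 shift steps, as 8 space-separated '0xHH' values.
Answer: 0x1D 0x3A 0x74 0xE8 0xD7 0xA9 0x55 0xAA

Derivation:
Register before byte 1: 0x55
After XOR with byte 0xD8: 0x8D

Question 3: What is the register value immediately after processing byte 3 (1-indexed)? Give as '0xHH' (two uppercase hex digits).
Answer: 0x7D

Derivation:
After byte 1 (0xD8): reg=0xAA
After byte 2 (0x05): reg=0x44
After byte 3 (0x3A): reg=0x7D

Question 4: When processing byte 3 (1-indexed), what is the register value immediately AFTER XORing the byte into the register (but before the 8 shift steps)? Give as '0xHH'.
Register before byte 3: 0x44
Byte 3: 0x3A
0x44 XOR 0x3A = 0x7E

Answer: 0x7E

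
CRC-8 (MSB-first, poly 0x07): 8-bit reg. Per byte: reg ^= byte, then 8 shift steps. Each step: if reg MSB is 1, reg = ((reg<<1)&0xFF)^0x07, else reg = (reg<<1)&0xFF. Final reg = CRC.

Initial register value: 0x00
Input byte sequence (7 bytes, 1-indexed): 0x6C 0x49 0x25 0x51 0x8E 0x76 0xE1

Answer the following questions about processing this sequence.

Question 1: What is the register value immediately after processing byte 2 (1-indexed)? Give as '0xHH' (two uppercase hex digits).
After byte 1 (0x6C): reg=0x03
After byte 2 (0x49): reg=0xF1

Answer: 0xF1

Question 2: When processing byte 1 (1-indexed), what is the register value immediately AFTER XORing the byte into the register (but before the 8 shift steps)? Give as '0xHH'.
Answer: 0x6C

Derivation:
Register before byte 1: 0x00
Byte 1: 0x6C
0x00 XOR 0x6C = 0x6C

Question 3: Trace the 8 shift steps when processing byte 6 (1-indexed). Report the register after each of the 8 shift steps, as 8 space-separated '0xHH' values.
Answer: 0x90 0x27 0x4E 0x9C 0x3F 0x7E 0xFC 0xFF

Derivation:
After byte 1 (0x6C): reg=0x03
After byte 2 (0x49): reg=0xF1
After byte 3 (0x25): reg=0x22
After byte 4 (0x51): reg=0x5E
After byte 5 (0x8E): reg=0x3E
Register before byte 6: 0x3E
After XOR with byte 0x76: 0x48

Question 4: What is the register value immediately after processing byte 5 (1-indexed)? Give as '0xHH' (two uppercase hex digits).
Answer: 0x3E

Derivation:
After byte 1 (0x6C): reg=0x03
After byte 2 (0x49): reg=0xF1
After byte 3 (0x25): reg=0x22
After byte 4 (0x51): reg=0x5E
After byte 5 (0x8E): reg=0x3E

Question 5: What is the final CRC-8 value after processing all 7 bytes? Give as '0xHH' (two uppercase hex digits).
After byte 1 (0x6C): reg=0x03
After byte 2 (0x49): reg=0xF1
After byte 3 (0x25): reg=0x22
After byte 4 (0x51): reg=0x5E
After byte 5 (0x8E): reg=0x3E
After byte 6 (0x76): reg=0xFF
After byte 7 (0xE1): reg=0x5A

Answer: 0x5A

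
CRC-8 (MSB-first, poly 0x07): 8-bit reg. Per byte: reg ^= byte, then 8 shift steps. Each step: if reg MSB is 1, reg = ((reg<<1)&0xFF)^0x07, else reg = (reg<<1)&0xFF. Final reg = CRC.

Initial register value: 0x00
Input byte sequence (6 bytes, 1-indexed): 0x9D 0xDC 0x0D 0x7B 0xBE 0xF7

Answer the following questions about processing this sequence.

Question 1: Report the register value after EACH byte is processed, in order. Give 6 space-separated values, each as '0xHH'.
0xDA 0x12 0x5D 0xF2 0xE3 0x6C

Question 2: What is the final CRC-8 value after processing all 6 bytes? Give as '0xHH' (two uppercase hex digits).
After byte 1 (0x9D): reg=0xDA
After byte 2 (0xDC): reg=0x12
After byte 3 (0x0D): reg=0x5D
After byte 4 (0x7B): reg=0xF2
After byte 5 (0xBE): reg=0xE3
After byte 6 (0xF7): reg=0x6C

Answer: 0x6C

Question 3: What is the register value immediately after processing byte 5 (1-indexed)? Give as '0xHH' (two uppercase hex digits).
After byte 1 (0x9D): reg=0xDA
After byte 2 (0xDC): reg=0x12
After byte 3 (0x0D): reg=0x5D
After byte 4 (0x7B): reg=0xF2
After byte 5 (0xBE): reg=0xE3

Answer: 0xE3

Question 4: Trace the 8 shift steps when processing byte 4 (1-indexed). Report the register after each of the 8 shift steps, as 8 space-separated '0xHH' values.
Answer: 0x4C 0x98 0x37 0x6E 0xDC 0xBF 0x79 0xF2

Derivation:
After byte 1 (0x9D): reg=0xDA
After byte 2 (0xDC): reg=0x12
After byte 3 (0x0D): reg=0x5D
Register before byte 4: 0x5D
After XOR with byte 0x7B: 0x26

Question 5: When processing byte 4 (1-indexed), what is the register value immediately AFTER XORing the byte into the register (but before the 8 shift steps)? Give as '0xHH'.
Answer: 0x26

Derivation:
Register before byte 4: 0x5D
Byte 4: 0x7B
0x5D XOR 0x7B = 0x26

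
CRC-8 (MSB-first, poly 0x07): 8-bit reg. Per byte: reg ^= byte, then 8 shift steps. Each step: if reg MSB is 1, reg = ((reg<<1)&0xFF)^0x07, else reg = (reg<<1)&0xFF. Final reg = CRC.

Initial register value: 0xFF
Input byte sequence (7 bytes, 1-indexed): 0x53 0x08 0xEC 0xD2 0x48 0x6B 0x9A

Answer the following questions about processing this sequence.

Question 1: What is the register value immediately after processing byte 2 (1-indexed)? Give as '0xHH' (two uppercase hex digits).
Answer: 0xDC

Derivation:
After byte 1 (0x53): reg=0x4D
After byte 2 (0x08): reg=0xDC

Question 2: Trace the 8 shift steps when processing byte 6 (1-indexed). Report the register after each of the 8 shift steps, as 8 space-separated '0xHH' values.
Answer: 0xCD 0x9D 0x3D 0x7A 0xF4 0xEF 0xD9 0xB5

Derivation:
After byte 1 (0x53): reg=0x4D
After byte 2 (0x08): reg=0xDC
After byte 3 (0xEC): reg=0x90
After byte 4 (0xD2): reg=0xC9
After byte 5 (0x48): reg=0x8E
Register before byte 6: 0x8E
After XOR with byte 0x6B: 0xE5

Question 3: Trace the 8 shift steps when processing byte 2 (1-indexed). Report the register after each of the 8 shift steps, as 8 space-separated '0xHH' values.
After byte 1 (0x53): reg=0x4D
Register before byte 2: 0x4D
After XOR with byte 0x08: 0x45

Answer: 0x8A 0x13 0x26 0x4C 0x98 0x37 0x6E 0xDC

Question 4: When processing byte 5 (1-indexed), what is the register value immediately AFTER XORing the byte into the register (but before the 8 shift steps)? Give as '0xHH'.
Register before byte 5: 0xC9
Byte 5: 0x48
0xC9 XOR 0x48 = 0x81

Answer: 0x81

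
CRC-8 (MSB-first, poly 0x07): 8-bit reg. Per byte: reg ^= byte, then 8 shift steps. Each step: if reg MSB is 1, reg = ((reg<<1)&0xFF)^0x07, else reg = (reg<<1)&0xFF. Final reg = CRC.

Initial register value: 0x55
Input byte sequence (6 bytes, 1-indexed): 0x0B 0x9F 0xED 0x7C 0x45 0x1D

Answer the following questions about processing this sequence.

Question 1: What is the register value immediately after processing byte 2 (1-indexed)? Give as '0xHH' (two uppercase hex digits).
After byte 1 (0x0B): reg=0x9D
After byte 2 (0x9F): reg=0x0E

Answer: 0x0E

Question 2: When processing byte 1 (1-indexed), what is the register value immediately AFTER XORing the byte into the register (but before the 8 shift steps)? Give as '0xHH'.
Register before byte 1: 0x55
Byte 1: 0x0B
0x55 XOR 0x0B = 0x5E

Answer: 0x5E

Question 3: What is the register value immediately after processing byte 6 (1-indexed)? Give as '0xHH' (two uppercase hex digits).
After byte 1 (0x0B): reg=0x9D
After byte 2 (0x9F): reg=0x0E
After byte 3 (0xED): reg=0xA7
After byte 4 (0x7C): reg=0x0F
After byte 5 (0x45): reg=0xF1
After byte 6 (0x1D): reg=0x8A

Answer: 0x8A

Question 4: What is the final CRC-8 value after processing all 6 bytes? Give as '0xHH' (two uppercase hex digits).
After byte 1 (0x0B): reg=0x9D
After byte 2 (0x9F): reg=0x0E
After byte 3 (0xED): reg=0xA7
After byte 4 (0x7C): reg=0x0F
After byte 5 (0x45): reg=0xF1
After byte 6 (0x1D): reg=0x8A

Answer: 0x8A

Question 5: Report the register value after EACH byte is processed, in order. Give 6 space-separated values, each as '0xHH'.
0x9D 0x0E 0xA7 0x0F 0xF1 0x8A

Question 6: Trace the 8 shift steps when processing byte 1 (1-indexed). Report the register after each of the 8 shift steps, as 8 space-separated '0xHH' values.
Answer: 0xBC 0x7F 0xFE 0xFB 0xF1 0xE5 0xCD 0x9D

Derivation:
Register before byte 1: 0x55
After XOR with byte 0x0B: 0x5E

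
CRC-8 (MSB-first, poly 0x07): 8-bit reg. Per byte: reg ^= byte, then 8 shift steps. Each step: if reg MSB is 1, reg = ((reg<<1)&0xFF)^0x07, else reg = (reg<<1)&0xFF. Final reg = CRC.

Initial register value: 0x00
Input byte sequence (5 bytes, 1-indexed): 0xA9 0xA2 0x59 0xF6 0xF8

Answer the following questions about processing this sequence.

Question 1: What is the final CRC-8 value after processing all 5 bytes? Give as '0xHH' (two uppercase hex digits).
After byte 1 (0xA9): reg=0x56
After byte 2 (0xA2): reg=0xC2
After byte 3 (0x59): reg=0xC8
After byte 4 (0xF6): reg=0xBA
After byte 5 (0xF8): reg=0xC9

Answer: 0xC9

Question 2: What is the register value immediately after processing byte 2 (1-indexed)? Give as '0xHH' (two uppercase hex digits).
After byte 1 (0xA9): reg=0x56
After byte 2 (0xA2): reg=0xC2

Answer: 0xC2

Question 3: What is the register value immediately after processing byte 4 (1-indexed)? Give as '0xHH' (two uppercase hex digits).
After byte 1 (0xA9): reg=0x56
After byte 2 (0xA2): reg=0xC2
After byte 3 (0x59): reg=0xC8
After byte 4 (0xF6): reg=0xBA

Answer: 0xBA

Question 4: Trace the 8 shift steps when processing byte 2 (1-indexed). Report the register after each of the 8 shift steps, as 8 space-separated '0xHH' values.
Answer: 0xEF 0xD9 0xB5 0x6D 0xDA 0xB3 0x61 0xC2

Derivation:
After byte 1 (0xA9): reg=0x56
Register before byte 2: 0x56
After XOR with byte 0xA2: 0xF4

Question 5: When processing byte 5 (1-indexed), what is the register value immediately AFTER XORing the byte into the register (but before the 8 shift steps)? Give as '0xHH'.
Answer: 0x42

Derivation:
Register before byte 5: 0xBA
Byte 5: 0xF8
0xBA XOR 0xF8 = 0x42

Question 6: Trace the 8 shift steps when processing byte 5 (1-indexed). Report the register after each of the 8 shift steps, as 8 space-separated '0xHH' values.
After byte 1 (0xA9): reg=0x56
After byte 2 (0xA2): reg=0xC2
After byte 3 (0x59): reg=0xC8
After byte 4 (0xF6): reg=0xBA
Register before byte 5: 0xBA
After XOR with byte 0xF8: 0x42

Answer: 0x84 0x0F 0x1E 0x3C 0x78 0xF0 0xE7 0xC9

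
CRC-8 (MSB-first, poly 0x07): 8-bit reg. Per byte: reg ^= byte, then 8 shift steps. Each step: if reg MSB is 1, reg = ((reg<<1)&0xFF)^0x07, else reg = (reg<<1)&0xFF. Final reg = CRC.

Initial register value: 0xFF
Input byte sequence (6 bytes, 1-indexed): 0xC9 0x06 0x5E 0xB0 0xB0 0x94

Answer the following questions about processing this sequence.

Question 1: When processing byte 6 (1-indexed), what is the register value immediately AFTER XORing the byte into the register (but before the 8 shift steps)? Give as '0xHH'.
Answer: 0xA3

Derivation:
Register before byte 6: 0x37
Byte 6: 0x94
0x37 XOR 0x94 = 0xA3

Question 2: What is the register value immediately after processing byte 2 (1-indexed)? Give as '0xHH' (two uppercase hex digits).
Answer: 0x95

Derivation:
After byte 1 (0xC9): reg=0x82
After byte 2 (0x06): reg=0x95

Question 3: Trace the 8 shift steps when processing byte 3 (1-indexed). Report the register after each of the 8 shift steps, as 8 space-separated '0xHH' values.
After byte 1 (0xC9): reg=0x82
After byte 2 (0x06): reg=0x95
Register before byte 3: 0x95
After XOR with byte 0x5E: 0xCB

Answer: 0x91 0x25 0x4A 0x94 0x2F 0x5E 0xBC 0x7F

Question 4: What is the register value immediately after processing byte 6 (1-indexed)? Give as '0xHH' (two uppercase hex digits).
Answer: 0x60

Derivation:
After byte 1 (0xC9): reg=0x82
After byte 2 (0x06): reg=0x95
After byte 3 (0x5E): reg=0x7F
After byte 4 (0xB0): reg=0x63
After byte 5 (0xB0): reg=0x37
After byte 6 (0x94): reg=0x60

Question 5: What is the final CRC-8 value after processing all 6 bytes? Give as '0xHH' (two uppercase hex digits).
Answer: 0x60

Derivation:
After byte 1 (0xC9): reg=0x82
After byte 2 (0x06): reg=0x95
After byte 3 (0x5E): reg=0x7F
After byte 4 (0xB0): reg=0x63
After byte 5 (0xB0): reg=0x37
After byte 6 (0x94): reg=0x60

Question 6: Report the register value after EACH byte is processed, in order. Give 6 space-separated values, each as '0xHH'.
0x82 0x95 0x7F 0x63 0x37 0x60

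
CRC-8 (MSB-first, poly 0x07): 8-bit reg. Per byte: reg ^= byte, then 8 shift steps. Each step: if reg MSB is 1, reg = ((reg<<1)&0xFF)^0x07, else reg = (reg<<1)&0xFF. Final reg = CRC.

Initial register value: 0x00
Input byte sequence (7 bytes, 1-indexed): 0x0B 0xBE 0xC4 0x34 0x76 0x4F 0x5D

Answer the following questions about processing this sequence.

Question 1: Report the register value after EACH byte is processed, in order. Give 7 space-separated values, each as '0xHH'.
0x31 0xA4 0x27 0x79 0x2D 0x29 0x4B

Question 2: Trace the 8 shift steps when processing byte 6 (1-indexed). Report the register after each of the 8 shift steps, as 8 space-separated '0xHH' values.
Answer: 0xC4 0x8F 0x19 0x32 0x64 0xC8 0x97 0x29

Derivation:
After byte 1 (0x0B): reg=0x31
After byte 2 (0xBE): reg=0xA4
After byte 3 (0xC4): reg=0x27
After byte 4 (0x34): reg=0x79
After byte 5 (0x76): reg=0x2D
Register before byte 6: 0x2D
After XOR with byte 0x4F: 0x62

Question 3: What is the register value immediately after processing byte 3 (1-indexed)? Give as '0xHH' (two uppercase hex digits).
Answer: 0x27

Derivation:
After byte 1 (0x0B): reg=0x31
After byte 2 (0xBE): reg=0xA4
After byte 3 (0xC4): reg=0x27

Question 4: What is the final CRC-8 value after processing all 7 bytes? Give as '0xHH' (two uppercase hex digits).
Answer: 0x4B

Derivation:
After byte 1 (0x0B): reg=0x31
After byte 2 (0xBE): reg=0xA4
After byte 3 (0xC4): reg=0x27
After byte 4 (0x34): reg=0x79
After byte 5 (0x76): reg=0x2D
After byte 6 (0x4F): reg=0x29
After byte 7 (0x5D): reg=0x4B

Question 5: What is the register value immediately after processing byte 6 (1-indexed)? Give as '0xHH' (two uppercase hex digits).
Answer: 0x29

Derivation:
After byte 1 (0x0B): reg=0x31
After byte 2 (0xBE): reg=0xA4
After byte 3 (0xC4): reg=0x27
After byte 4 (0x34): reg=0x79
After byte 5 (0x76): reg=0x2D
After byte 6 (0x4F): reg=0x29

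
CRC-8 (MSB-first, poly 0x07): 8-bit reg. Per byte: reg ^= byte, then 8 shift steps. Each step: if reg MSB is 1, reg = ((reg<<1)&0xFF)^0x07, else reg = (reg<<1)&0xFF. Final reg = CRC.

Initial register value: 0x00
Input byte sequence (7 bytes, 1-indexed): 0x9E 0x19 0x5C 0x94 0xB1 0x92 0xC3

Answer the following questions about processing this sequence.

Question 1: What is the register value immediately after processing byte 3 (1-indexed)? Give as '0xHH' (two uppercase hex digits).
Answer: 0xFC

Derivation:
After byte 1 (0x9E): reg=0xD3
After byte 2 (0x19): reg=0x78
After byte 3 (0x5C): reg=0xFC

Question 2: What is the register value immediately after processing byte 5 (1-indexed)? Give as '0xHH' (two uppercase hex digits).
After byte 1 (0x9E): reg=0xD3
After byte 2 (0x19): reg=0x78
After byte 3 (0x5C): reg=0xFC
After byte 4 (0x94): reg=0x1F
After byte 5 (0xB1): reg=0x43

Answer: 0x43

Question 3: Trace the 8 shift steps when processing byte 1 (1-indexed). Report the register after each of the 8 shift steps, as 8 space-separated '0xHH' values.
Answer: 0x3B 0x76 0xEC 0xDF 0xB9 0x75 0xEA 0xD3

Derivation:
Register before byte 1: 0x00
After XOR with byte 0x9E: 0x9E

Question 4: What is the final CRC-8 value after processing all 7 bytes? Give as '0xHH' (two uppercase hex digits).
Answer: 0xE8

Derivation:
After byte 1 (0x9E): reg=0xD3
After byte 2 (0x19): reg=0x78
After byte 3 (0x5C): reg=0xFC
After byte 4 (0x94): reg=0x1F
After byte 5 (0xB1): reg=0x43
After byte 6 (0x92): reg=0x39
After byte 7 (0xC3): reg=0xE8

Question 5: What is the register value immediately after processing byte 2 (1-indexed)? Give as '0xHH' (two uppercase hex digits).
After byte 1 (0x9E): reg=0xD3
After byte 2 (0x19): reg=0x78

Answer: 0x78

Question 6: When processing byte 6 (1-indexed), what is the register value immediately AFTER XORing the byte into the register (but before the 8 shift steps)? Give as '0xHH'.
Answer: 0xD1

Derivation:
Register before byte 6: 0x43
Byte 6: 0x92
0x43 XOR 0x92 = 0xD1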